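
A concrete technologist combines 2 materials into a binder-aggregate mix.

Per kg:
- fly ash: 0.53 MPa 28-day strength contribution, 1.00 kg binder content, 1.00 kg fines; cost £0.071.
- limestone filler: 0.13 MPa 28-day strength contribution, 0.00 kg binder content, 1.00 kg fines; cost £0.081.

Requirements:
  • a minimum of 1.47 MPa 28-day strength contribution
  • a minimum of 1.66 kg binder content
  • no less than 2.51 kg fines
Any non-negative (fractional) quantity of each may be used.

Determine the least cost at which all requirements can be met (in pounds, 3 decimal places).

£0.197

Let x1 = kg of fly ash, x2 = kg of limestone filler.
min 0.071x1 + 0.081x2 subject to:
  0.53x1 + 0.13x2 ≥ 1.47   (28-day strength contribution)
  1x1 ≥ 1.66   (binder content)
  1x1 + 1x2 ≥ 2.51   (fines)
  x1, x2 ≥ 0.
The minimum-cost mix takes nothing from limestone filler — only fly ash. Binding constraint: 28-day strength contribution.
Optimal quantities: fly ash = 2.774 kg.
Hence cost = 0.071·2.774 = £0.19695.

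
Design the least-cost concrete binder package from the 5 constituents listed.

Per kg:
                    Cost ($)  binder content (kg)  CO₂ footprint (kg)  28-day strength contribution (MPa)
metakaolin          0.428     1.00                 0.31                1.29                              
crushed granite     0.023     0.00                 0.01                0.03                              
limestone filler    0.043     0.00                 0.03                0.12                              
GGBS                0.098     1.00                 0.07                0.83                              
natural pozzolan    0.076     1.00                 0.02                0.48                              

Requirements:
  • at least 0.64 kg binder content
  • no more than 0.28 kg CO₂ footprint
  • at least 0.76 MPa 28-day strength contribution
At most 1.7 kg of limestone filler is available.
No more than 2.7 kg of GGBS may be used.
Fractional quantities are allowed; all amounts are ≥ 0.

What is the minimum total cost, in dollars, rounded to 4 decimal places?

$0.0897

Let x1 = kg of metakaolin, x2 = kg of crushed granite, x3 = kg of limestone filler, x4 = kg of GGBS, x5 = kg of natural pozzolan.
Minimize 0.428x1 + 0.023x2 + 0.043x3 + 0.098x4 + 0.076x5 with:
  1x1 + 1x4 + 1x5 ≥ 0.64   (binder content)
  0.31x1 + 0.01x2 + 0.03x3 + 0.07x4 + 0.02x5 ≤ 0.28   (CO₂ footprint)
  1.29x1 + 0.03x2 + 0.12x3 + 0.83x4 + 0.48x5 ≥ 0.76   (28-day strength contribution)
  x3 ≤ 1.7
  x4 ≤ 2.7
  x1, x2, x3, x4, x5 ≥ 0.
The cheapest feasible vertex uses only GGBS; metakaolin, crushed granite, limestone filler, natural pozzolan are not used. There the 28-day strength contribution constraint is tight.
That vertex is x4 = 0.9157.
Hence cost = 0.098·0.9157 = $0.089739.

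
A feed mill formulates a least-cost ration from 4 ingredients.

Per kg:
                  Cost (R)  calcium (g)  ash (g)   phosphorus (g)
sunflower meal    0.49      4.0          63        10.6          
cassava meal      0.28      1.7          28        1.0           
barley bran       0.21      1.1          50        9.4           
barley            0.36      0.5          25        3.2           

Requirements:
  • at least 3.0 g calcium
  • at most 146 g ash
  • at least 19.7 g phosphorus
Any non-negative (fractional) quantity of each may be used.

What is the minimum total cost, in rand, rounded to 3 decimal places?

R0.504

Let x1 = kg of sunflower meal, x2 = kg of cassava meal, x3 = kg of barley bran, x4 = kg of barley.
min 0.49x1 + 0.28x2 + 0.21x3 + 0.36x4 with:
  4x1 + 1.7x2 + 1.1x3 + 0.5x4 ≥ 3   (calcium)
  63x1 + 28x2 + 50x3 + 25x4 ≤ 146   (ash)
  10.6x1 + 1x2 + 9.4x3 + 3.2x4 ≥ 19.7   (phosphorus)
  x1, x2, x3, x4 ≥ 0.
At the optimum only sunflower meal, barley bran are positive (cassava meal, barley = 0). Binding constraints: calcium and phosphorus.
Solving gives x1 = 0.2517, x3 = 1.812.
Total cost: 0.49·0.2517 + 0.21·1.812 = 0.50385.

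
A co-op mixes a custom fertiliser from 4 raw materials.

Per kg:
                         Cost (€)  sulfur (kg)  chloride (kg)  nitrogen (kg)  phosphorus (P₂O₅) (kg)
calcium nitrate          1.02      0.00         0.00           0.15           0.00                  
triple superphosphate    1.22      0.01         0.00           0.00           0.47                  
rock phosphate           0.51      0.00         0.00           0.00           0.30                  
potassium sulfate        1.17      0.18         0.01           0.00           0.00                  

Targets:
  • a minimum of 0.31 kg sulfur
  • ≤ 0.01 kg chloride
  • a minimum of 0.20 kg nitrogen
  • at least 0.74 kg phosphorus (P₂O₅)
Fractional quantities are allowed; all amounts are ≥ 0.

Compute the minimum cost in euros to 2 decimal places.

€18.39

Treat it as an LP. Let x1 = kg of calcium nitrate, x2 = kg of triple superphosphate, x3 = kg of rock phosphate, x4 = kg of potassium sulfate.
min 1.02x1 + 1.22x2 + 0.51x3 + 1.17x4 with:
  0.01x2 + 0.18x4 ≥ 0.31   (sulfur)
  0.01x4 ≤ 0.01   (chloride)
  0.15x1 ≥ 0.2   (nitrogen)
  0.47x2 + 0.3x3 ≥ 0.74   (phosphorus (P₂O₅))
  x1, x2, x3, x4 ≥ 0.
The optimal basis is {calcium nitrate, triple superphosphate, potassium sulfate}; rock phosphate drops out. Binding constraints: sulfur, chloride, nitrogen.
Solving gives x1 = 1.333, x2 = 13, x4 = 1.
Hence cost = 1.02·1.333 + 1.22·13 + 1.17·1 = €18.3897.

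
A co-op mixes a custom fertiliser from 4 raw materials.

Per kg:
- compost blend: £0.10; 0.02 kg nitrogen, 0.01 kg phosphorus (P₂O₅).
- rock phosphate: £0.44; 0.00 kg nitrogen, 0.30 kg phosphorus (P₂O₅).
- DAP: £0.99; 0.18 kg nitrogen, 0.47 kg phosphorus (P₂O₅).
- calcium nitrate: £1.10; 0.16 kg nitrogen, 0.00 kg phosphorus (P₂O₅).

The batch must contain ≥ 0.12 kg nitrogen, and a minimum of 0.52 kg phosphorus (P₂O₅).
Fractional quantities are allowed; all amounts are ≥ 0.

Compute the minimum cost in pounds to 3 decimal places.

This is a linear program. Let x1 = kg of compost blend, x2 = kg of rock phosphate, x3 = kg of DAP, x4 = kg of calcium nitrate.
Minimise 0.1x1 + 0.44x2 + 0.99x3 + 1.1x4 with:
  0.02x1 + 0.18x3 + 0.16x4 ≥ 0.12   (nitrogen)
  0.01x1 + 0.3x2 + 0.47x3 ≥ 0.52   (phosphorus (P₂O₅))
  x1, x2, x3, x4 ≥ 0.
The minimum-cost mix takes nothing from compost blend, calcium nitrate — only rock phosphate, DAP. Binding constraints: nitrogen and phosphorus (P₂O₅).
So rock phosphate = 0.6889 kg, DAP = 0.6667 kg.
Objective = 0.44·0.6889 + 0.99·0.6667 = 0.96315.

£0.963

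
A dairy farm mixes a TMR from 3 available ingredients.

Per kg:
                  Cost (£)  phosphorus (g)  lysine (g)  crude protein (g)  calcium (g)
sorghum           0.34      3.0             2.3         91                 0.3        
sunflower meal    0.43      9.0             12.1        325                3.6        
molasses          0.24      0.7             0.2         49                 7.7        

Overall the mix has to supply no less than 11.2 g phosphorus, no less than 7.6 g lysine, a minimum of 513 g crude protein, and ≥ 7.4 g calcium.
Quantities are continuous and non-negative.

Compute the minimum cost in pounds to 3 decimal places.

Let x1 = kg of sorghum, x2 = kg of sunflower meal, x3 = kg of molasses.
min 0.34x1 + 0.43x2 + 0.24x3 subject to:
  3x1 + 9x2 + 0.7x3 ≥ 11.2   (phosphorus)
  2.3x1 + 12.1x2 + 0.2x3 ≥ 7.6   (lysine)
  91x1 + 325x2 + 49x3 ≥ 513   (crude protein)
  0.3x1 + 3.6x2 + 7.7x3 ≥ 7.4   (calcium)
  x1, x2, x3 ≥ 0.
The optimal basis is {sunflower meal, molasses}; sorghum drops out. The crude protein and calcium requirements are met with equality.
So sunflower meal = 1.542 kg, molasses = 0.24 kg.
Objective = 0.43·1.542 + 0.24·0.24 = 0.72066.

£0.721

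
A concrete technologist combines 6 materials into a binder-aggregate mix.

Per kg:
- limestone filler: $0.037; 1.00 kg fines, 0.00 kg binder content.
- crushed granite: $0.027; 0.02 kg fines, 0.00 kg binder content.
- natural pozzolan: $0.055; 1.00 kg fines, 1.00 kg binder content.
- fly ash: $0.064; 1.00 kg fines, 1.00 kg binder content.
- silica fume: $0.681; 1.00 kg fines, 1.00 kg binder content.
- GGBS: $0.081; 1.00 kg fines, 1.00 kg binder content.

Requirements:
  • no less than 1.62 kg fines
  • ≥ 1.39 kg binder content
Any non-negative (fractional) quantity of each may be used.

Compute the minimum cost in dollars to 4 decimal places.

$0.0850

Set it up as a linear program. Let x1 = kg of limestone filler, x2 = kg of crushed granite, x3 = kg of natural pozzolan, x4 = kg of fly ash, x5 = kg of silica fume, x6 = kg of GGBS.
min 0.037x1 + 0.027x2 + 0.055x3 + 0.064x4 + 0.681x5 + 0.081x6 subject to:
  1x1 + 0.02x2 + 1x3 + 1x4 + 1x5 + 1x6 ≥ 1.62   (fines)
  1x3 + 1x4 + 1x5 + 1x6 ≥ 1.39   (binder content)
  x1, x2, x3, x4, x5, x6 ≥ 0.
The minimum-cost mix takes nothing from crushed granite, fly ash, silica fume, GGBS — only limestone filler, natural pozzolan. There the fines and binder content constraints are tight.
Solving gives x1 = 0.23, x3 = 1.39.
Objective = 0.037·0.23 + 0.055·1.39 = 0.084960.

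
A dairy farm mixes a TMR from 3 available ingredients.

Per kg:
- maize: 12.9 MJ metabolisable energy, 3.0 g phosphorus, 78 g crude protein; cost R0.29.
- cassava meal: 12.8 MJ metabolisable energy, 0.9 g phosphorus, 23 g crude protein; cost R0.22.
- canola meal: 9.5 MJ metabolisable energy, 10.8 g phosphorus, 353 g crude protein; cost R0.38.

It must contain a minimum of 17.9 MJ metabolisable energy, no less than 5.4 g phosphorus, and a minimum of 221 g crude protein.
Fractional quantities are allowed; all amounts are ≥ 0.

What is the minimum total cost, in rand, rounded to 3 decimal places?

R0.429

Let x1 = kg of maize, x2 = kg of cassava meal, x3 = kg of canola meal.
min 0.29x1 + 0.22x2 + 0.38x3 with:
  12.9x1 + 12.8x2 + 9.5x3 ≥ 17.9   (metabolisable energy)
  3x1 + 0.9x2 + 10.8x3 ≥ 5.4   (phosphorus)
  78x1 + 23x2 + 353x3 ≥ 221   (crude protein)
  x1, x2, x3 ≥ 0.
The minimum-cost mix takes nothing from maize — only cassava meal, canola meal. There the metabolisable energy and crude protein constraints are tight.
Solving gives x2 = 0.9812, x3 = 0.5621.
Hence cost = 0.22·0.9812 + 0.38·0.5621 = R0.42946.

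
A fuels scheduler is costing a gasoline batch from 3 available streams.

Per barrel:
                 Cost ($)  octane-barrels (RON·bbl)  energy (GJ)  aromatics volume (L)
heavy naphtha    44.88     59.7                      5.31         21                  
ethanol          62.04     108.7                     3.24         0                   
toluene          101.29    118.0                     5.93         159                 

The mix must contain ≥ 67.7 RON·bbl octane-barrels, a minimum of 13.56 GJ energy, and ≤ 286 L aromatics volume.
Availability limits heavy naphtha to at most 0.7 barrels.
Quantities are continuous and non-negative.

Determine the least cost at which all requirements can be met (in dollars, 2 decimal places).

$199.54

Let x1 = barrels of heavy naphtha, x2 = barrels of ethanol, x3 = barrels of toluene.
Minimize 44.88x1 + 62.04x2 + 101.29x3 with:
  59.7x1 + 108.7x2 + 118x3 ≥ 67.7   (octane-barrels)
  5.31x1 + 3.24x2 + 5.93x3 ≥ 13.56   (energy)
  21x1 + 159x3 ≤ 286   (aromatics volume)
  x1 ≤ 0.7
  x1, x2, x3 ≥ 0.
The cheapest feasible vertex uses only heavy naphtha, toluene; ethanol is not used. There the energy and the heavy naphtha cap constraints are tight.
Solving gives x1 = 0.7, x3 = 1.65987.
Cost = 44.88·0.7 + 101.29·1.65987 = 199.5442.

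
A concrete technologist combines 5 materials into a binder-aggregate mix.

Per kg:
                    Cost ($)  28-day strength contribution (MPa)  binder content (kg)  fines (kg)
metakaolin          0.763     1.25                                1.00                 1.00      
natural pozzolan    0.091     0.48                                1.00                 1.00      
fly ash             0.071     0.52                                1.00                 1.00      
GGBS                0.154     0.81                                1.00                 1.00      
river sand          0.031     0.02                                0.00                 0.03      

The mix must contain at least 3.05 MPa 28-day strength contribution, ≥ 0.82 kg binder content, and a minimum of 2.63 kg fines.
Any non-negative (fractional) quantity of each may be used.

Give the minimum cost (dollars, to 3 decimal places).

Let x1 = kg of metakaolin, x2 = kg of natural pozzolan, x3 = kg of fly ash, x4 = kg of GGBS, x5 = kg of river sand.
Minimize 0.763x1 + 0.091x2 + 0.071x3 + 0.154x4 + 0.031x5 subject to:
  1.25x1 + 0.48x2 + 0.52x3 + 0.81x4 + 0.02x5 ≥ 3.05   (28-day strength contribution)
  1x1 + 1x2 + 1x3 + 1x4 ≥ 0.82   (binder content)
  1x1 + 1x2 + 1x3 + 1x4 + 0.03x5 ≥ 2.63   (fines)
  x1, x2, x3, x4, x5 ≥ 0.
The cheapest feasible vertex uses only fly ash; metakaolin, natural pozzolan, GGBS, river sand are not used. The 28-day strength contribution requirement is met with equality.
That vertex is x3 = 5.865.
Cost = 0.071·5.865 = 0.41642.

$0.416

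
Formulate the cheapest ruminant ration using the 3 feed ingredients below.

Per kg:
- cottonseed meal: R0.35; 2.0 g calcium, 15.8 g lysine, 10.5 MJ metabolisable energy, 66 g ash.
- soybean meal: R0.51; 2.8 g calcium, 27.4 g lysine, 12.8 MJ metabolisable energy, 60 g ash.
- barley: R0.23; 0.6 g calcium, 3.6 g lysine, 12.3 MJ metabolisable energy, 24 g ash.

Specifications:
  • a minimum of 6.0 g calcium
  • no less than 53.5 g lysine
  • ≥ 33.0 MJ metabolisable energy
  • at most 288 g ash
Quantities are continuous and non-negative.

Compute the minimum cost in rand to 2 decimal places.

R1.13

Set it up as a linear program. Let x1 = kg of cottonseed meal, x2 = kg of soybean meal, x3 = kg of barley.
Minimise 0.35x1 + 0.51x2 + 0.23x3 subject to:
  2x1 + 2.8x2 + 0.6x3 ≥ 6   (calcium)
  15.8x1 + 27.4x2 + 3.6x3 ≥ 53.5   (lysine)
  10.5x1 + 12.8x2 + 12.3x3 ≥ 33   (metabolisable energy)
  66x1 + 60x2 + 24x3 ≤ 288   (ash)
  x1, x2, x3 ≥ 0.
The optimal mix uses every input. The calcium, lysine, metabolisable energy requirements are met with equality.
Optimal quantities: cottonseed meal = 1.128 kg, soybean meal = 1.247 kg, barley = 0.4228 kg.
Cost = 0.35·1.128 + 0.51·1.247 + 0.23·0.4228 = 1.1280.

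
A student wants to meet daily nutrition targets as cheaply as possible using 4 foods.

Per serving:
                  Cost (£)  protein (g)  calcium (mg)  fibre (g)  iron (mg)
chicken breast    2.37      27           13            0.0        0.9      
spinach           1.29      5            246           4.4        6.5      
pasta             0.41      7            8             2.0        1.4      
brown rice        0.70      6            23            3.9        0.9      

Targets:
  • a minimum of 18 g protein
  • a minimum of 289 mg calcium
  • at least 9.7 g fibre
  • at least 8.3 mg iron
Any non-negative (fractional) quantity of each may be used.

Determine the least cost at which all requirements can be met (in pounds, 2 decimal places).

Let x1 = servings of chicken breast, x2 = servings of spinach, x3 = servings of pasta, x4 = servings of brown rice.
Minimize 2.37x1 + 1.29x2 + 0.41x3 + 0.7x4 with:
  27x1 + 5x2 + 7x3 + 6x4 ≥ 18   (protein)
  13x1 + 246x2 + 8x3 + 23x4 ≥ 289   (calcium)
  4.4x2 + 2x3 + 3.9x4 ≥ 9.7   (fibre)
  0.9x1 + 6.5x2 + 1.4x3 + 0.9x4 ≥ 8.3   (iron)
  x1, x2, x3, x4 ≥ 0.
The minimum-cost mix takes nothing from chicken breast — only spinach, pasta, brown rice. Binding constraints: protein, calcium, fibre.
That vertex is x2 = 1.075, x3 = 1.269, x4 = 0.6232.
Hence cost = 1.29·1.075 + 0.41·1.269 + 0.7·0.6232 = £2.3433.

£2.34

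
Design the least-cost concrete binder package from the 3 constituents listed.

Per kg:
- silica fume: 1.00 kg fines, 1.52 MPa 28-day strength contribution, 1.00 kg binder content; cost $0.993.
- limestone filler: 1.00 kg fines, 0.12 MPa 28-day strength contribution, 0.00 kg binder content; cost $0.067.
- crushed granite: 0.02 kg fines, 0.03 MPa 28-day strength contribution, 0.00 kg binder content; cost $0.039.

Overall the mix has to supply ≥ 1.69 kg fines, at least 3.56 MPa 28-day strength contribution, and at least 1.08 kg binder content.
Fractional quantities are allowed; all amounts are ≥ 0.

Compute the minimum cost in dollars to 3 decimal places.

$2.144

This is a linear program. Let x1 = kg of silica fume, x2 = kg of limestone filler, x3 = kg of crushed granite.
Minimise 0.993x1 + 0.067x2 + 0.039x3 with:
  1x1 + 1x2 + 0.02x3 ≥ 1.69   (fines)
  1.52x1 + 0.12x2 + 0.03x3 ≥ 3.56   (28-day strength contribution)
  1x1 ≥ 1.08   (binder content)
  x1, x2, x3 ≥ 0.
At the optimum only silica fume, limestone filler are positive (crushed granite = 0). There the 28-day strength contribution and binder content constraints are tight.
So silica fume = 1.08 kg, limestone filler = 15.99 kg.
Total cost: 0.993·1.08 + 0.067·15.99 = 2.14377.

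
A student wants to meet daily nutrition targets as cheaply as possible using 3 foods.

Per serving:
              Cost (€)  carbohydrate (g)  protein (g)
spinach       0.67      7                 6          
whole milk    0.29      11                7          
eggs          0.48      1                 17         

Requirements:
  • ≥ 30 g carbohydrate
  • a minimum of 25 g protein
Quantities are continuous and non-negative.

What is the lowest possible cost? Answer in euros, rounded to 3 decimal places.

Treat it as an LP. Let x1 = servings of spinach, x2 = servings of whole milk, x3 = servings of eggs.
min 0.67x1 + 0.29x2 + 0.48x3 subject to:
  7x1 + 11x2 + 1x3 ≥ 30   (carbohydrate)
  6x1 + 7x2 + 17x3 ≥ 25   (protein)
  x1, x2, x3 ≥ 0.
At the optimum only whole milk, eggs are positive (spinach = 0). There the carbohydrate and protein constraints are tight.
That vertex is x2 = 2.694, x3 = 0.3611.
Objective = 0.29·2.694 + 0.48·0.3611 = 0.95459.

€0.955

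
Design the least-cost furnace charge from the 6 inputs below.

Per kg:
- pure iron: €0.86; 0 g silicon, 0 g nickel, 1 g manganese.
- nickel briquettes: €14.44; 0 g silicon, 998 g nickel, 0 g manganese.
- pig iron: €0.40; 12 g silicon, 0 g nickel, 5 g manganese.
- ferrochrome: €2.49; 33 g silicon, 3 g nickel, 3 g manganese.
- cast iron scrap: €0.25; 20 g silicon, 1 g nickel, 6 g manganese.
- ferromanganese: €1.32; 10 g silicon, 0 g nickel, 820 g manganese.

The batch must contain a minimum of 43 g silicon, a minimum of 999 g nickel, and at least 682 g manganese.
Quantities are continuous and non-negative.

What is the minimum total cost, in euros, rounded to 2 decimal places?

€15.95

Let x1 = kg of pure iron, x2 = kg of nickel briquettes, x3 = kg of pig iron, x4 = kg of ferrochrome, x5 = kg of cast iron scrap, x6 = kg of ferromanganese.
Minimise 0.86x1 + 14.44x2 + 0.4x3 + 2.49x4 + 0.25x5 + 1.32x6 subject to:
  12x3 + 33x4 + 20x5 + 10x6 ≥ 43   (silicon)
  998x2 + 3x4 + 1x5 ≥ 999   (nickel)
  1x1 + 5x3 + 3x4 + 6x5 + 820x6 ≥ 682   (manganese)
  x1, x2, x3, x4, x5, x6 ≥ 0.
At the optimum only nickel briquettes, cast iron scrap, ferromanganese are positive (pure iron, pig iron, ferrochrome = 0). The silicon, nickel, manganese requirements are met with equality.
So nickel briquettes = 0.9993 kg, cast iron scrap = 1.741 kg, ferromanganese = 0.819 kg.
Hence cost = 14.44·0.9993 + 0.25·1.741 + 1.32·0.819 = €15.9462.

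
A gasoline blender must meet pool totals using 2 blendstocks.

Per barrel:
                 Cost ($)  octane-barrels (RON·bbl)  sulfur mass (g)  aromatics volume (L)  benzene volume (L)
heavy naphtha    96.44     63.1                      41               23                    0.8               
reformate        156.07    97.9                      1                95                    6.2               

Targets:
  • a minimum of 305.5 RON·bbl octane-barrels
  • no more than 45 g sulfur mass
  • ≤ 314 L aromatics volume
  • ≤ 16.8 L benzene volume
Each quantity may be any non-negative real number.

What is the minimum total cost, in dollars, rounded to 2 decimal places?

$482.71

Set it up as a linear program. Let x1 = barrels of heavy naphtha, x2 = barrels of reformate.
min 96.44x1 + 156.07x2 with:
  63.1x1 + 97.9x2 ≥ 305.5   (octane-barrels)
  41x1 + 1x2 ≤ 45   (sulfur mass)
  23x1 + 95x2 ≤ 314   (aromatics volume)
  0.8x1 + 6.2x2 ≤ 16.8   (benzene volume)
  x1, x2 ≥ 0.
Both inputs are positive at the optimum. There the octane-barrels and sulfur mass constraints are tight.
That vertex is x1 = 1.03776, x2 = 2.45166.
Cost = 96.44·1.03776 + 156.07·2.45166 = 482.7122.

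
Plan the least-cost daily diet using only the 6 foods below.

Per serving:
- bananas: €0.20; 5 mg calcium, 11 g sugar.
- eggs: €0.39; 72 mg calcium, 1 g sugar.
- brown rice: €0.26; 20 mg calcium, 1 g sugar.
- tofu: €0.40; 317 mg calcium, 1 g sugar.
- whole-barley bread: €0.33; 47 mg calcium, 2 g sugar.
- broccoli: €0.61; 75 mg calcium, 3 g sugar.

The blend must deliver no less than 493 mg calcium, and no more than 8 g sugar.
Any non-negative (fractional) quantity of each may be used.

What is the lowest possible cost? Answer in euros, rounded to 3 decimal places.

€0.622

Let x1 = servings of bananas, x2 = servings of eggs, x3 = servings of brown rice, x4 = servings of tofu, x5 = servings of whole-barley bread, x6 = servings of broccoli.
min 0.2x1 + 0.39x2 + 0.26x3 + 0.4x4 + 0.33x5 + 0.61x6 with:
  5x1 + 72x2 + 20x3 + 317x4 + 47x5 + 75x6 ≥ 493   (calcium)
  11x1 + 1x2 + 1x3 + 1x4 + 2x5 + 3x6 ≤ 8   (sugar)
  x1, x2, x3, x4, x5, x6 ≥ 0.
The minimum-cost mix takes nothing from bananas, eggs, brown rice, whole-barley bread, broccoli — only tofu. Binding constraint: calcium.
So tofu = 1.555 servings.
Cost = 0.4·1.555 = 0.62200.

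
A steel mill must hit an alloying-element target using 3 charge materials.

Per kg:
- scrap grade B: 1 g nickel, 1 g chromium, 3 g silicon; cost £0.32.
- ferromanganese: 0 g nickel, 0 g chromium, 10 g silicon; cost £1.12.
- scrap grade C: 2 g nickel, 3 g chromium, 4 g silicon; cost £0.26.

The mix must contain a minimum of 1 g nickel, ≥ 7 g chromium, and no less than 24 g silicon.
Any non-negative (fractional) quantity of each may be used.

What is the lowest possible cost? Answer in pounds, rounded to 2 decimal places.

£1.56

Let x1 = kg of scrap grade B, x2 = kg of ferromanganese, x3 = kg of scrap grade C.
Minimize 0.32x1 + 1.12x2 + 0.26x3 subject to:
  1x1 + 2x3 ≥ 1   (nickel)
  1x1 + 3x3 ≥ 7   (chromium)
  3x1 + 10x2 + 4x3 ≥ 24   (silicon)
  x1, x2, x3 ≥ 0.
The cheapest feasible vertex uses only scrap grade C; scrap grade B, ferromanganese are not used. There the silicon constraint is tight.
Solving gives x3 = 6.
Cost = 0.26·6 = 1.5600.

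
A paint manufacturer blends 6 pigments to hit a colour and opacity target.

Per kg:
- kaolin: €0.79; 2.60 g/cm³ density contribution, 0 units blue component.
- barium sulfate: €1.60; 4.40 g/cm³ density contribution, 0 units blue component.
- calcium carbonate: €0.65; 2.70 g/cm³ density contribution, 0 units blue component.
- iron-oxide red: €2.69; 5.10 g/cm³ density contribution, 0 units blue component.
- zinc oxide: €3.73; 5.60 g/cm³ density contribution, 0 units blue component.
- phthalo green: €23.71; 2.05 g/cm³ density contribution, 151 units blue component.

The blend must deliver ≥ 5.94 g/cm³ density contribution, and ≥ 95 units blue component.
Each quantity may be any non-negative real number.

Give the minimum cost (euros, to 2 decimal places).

€16.04

Let x1 = kg of kaolin, x2 = kg of barium sulfate, x3 = kg of calcium carbonate, x4 = kg of iron-oxide red, x5 = kg of zinc oxide, x6 = kg of phthalo green.
Minimize 0.79x1 + 1.6x2 + 0.65x3 + 2.69x4 + 3.73x5 + 23.71x6 with:
  2.6x1 + 4.4x2 + 2.7x3 + 5.1x4 + 5.6x5 + 2.05x6 ≥ 5.94   (density contribution)
  151x6 ≥ 95   (blue component)
  x1, x2, x3, x4, x5, x6 ≥ 0.
The optimal basis is {calcium carbonate, phthalo green}; kaolin, barium sulfate, iron-oxide red, zinc oxide drop out. The density contribution and blue component requirements are met with equality.
Optimal quantities: calcium carbonate = 1.722 kg, phthalo green = 0.6291 kg.
Hence cost = 0.65·1.722 + 23.71·0.6291 = €16.0353.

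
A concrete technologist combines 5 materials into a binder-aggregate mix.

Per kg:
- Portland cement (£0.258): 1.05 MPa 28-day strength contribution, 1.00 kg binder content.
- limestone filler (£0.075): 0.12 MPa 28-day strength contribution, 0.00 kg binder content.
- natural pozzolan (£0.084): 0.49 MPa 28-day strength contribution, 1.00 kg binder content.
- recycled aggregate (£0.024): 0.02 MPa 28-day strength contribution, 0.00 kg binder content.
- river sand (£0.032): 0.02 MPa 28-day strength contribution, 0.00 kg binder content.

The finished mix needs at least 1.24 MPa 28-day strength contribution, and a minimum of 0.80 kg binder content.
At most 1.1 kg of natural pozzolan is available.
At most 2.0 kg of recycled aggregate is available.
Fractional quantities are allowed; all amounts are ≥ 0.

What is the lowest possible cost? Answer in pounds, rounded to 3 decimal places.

This is a linear program. Let x1 = kg of Portland cement, x2 = kg of limestone filler, x3 = kg of natural pozzolan, x4 = kg of recycled aggregate, x5 = kg of river sand.
min 0.258x1 + 0.075x2 + 0.084x3 + 0.024x4 + 0.032x5 subject to:
  1.05x1 + 0.12x2 + 0.49x3 + 0.02x4 + 0.02x5 ≥ 1.24   (28-day strength contribution)
  1x1 + 1x3 ≥ 0.8   (binder content)
  x3 ≤ 1.1
  x4 ≤ 2
  x1, x2, x3, x4, x5 ≥ 0.
The cheapest feasible vertex uses only Portland cement, natural pozzolan; limestone filler, recycled aggregate, river sand are not used. Binding constraints: 28-day strength contribution and the natural pozzolan cap.
That vertex is x1 = 0.6676, x3 = 1.1.
Total cost: 0.258·0.6676 + 0.084·1.1 = 0.26464.

£0.265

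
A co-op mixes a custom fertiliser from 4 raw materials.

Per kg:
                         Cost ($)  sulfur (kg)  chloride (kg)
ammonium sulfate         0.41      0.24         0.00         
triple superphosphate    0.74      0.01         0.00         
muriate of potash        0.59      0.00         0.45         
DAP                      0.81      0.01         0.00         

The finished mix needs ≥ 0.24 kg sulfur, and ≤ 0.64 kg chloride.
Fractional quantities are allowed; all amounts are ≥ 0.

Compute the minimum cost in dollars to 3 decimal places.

$0.410

Set it up as a linear program. Let x1 = kg of ammonium sulfate, x2 = kg of triple superphosphate, x3 = kg of muriate of potash, x4 = kg of DAP.
Minimise 0.41x1 + 0.74x2 + 0.59x3 + 0.81x4 s.t.:
  0.24x1 + 0.01x2 + 0.01x4 ≥ 0.24   (sulfur)
  0.45x3 ≤ 0.64   (chloride)
  x1, x2, x3, x4 ≥ 0.
The cheapest feasible vertex uses only ammonium sulfate; triple superphosphate, muriate of potash, DAP are not used. The sulfur requirement is met with equality.
So ammonium sulfate = 1 kg.
Total cost: 0.41·1 = 0.41000.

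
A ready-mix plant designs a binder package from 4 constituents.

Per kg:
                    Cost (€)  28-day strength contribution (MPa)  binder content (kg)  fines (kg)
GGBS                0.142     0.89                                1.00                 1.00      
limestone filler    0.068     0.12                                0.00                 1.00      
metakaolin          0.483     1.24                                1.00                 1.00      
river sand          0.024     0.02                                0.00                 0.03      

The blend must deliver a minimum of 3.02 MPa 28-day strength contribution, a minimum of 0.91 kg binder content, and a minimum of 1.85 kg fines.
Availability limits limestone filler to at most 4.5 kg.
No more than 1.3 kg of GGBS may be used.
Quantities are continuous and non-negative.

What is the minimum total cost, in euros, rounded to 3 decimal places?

€0.910

Let x1 = kg of GGBS, x2 = kg of limestone filler, x3 = kg of metakaolin, x4 = kg of river sand.
Minimise 0.142x1 + 0.068x2 + 0.483x3 + 0.024x4 s.t.:
  0.89x1 + 0.12x2 + 1.24x3 + 0.02x4 ≥ 3.02   (28-day strength contribution)
  1x1 + 1x3 ≥ 0.91   (binder content)
  1x1 + 1x2 + 1x3 + 0.03x4 ≥ 1.85   (fines)
  x2 ≤ 4.5
  x1 ≤ 1.3
  x1, x2, x3, x4 ≥ 0.
The optimal basis is {GGBS, metakaolin}; limestone filler, river sand drop out. There the 28-day strength contribution and the GGBS cap constraints are tight.
So GGBS = 1.3 kg, metakaolin = 1.502 kg.
Hence cost = 0.142·1.3 + 0.483·1.502 = €0.91007.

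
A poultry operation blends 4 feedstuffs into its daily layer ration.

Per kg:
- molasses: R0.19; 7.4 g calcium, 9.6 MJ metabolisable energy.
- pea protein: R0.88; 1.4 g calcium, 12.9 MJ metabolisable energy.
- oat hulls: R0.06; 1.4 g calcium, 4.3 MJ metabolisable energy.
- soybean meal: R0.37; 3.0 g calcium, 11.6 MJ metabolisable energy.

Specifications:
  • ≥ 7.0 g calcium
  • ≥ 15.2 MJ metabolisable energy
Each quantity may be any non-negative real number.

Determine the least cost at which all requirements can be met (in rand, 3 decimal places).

R0.239

Let x1 = kg of molasses, x2 = kg of pea protein, x3 = kg of oat hulls, x4 = kg of soybean meal.
Minimise 0.19x1 + 0.88x2 + 0.06x3 + 0.37x4 subject to:
  7.4x1 + 1.4x2 + 1.4x3 + 3x4 ≥ 7   (calcium)
  9.6x1 + 12.9x2 + 4.3x3 + 11.6x4 ≥ 15.2   (metabolisable energy)
  x1, x2, x3, x4 ≥ 0.
The optimal basis is {molasses, oat hulls}; pea protein, soybean meal drop out. The calcium and metabolisable energy requirements are met with equality.
Optimal quantities: molasses = 0.4799 kg, oat hulls = 2.464 kg.
Total cost: 0.19·0.4799 + 0.06·2.464 = 0.23902.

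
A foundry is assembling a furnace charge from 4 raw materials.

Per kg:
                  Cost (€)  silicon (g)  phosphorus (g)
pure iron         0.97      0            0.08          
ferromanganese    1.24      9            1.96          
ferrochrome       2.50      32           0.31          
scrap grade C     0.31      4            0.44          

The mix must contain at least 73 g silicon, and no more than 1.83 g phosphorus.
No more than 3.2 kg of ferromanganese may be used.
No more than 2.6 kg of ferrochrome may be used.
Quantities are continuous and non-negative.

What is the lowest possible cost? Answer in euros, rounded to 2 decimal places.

€5.70

Let x1 = kg of pure iron, x2 = kg of ferromanganese, x3 = kg of ferrochrome, x4 = kg of scrap grade C.
min 0.97x1 + 1.24x2 + 2.5x3 + 0.31x4 s.t.:
  9x2 + 32x3 + 4x4 ≥ 73   (silicon)
  0.08x1 + 1.96x2 + 0.31x3 + 0.44x4 ≤ 1.83   (phosphorus)
  x2 ≤ 3.2
  x3 ≤ 2.6
  x1, x2, x3, x4 ≥ 0.
The cheapest feasible vertex uses only ferrochrome, scrap grade C; pure iron, ferromanganese are not used. There the silicon and phosphorus constraints are tight.
Optimal quantities: ferrochrome = 1.9315 kg, scrap grade C = 2.7983 kg.
Cost = 2.5·1.9315 + 0.31·2.7983 = 5.6962.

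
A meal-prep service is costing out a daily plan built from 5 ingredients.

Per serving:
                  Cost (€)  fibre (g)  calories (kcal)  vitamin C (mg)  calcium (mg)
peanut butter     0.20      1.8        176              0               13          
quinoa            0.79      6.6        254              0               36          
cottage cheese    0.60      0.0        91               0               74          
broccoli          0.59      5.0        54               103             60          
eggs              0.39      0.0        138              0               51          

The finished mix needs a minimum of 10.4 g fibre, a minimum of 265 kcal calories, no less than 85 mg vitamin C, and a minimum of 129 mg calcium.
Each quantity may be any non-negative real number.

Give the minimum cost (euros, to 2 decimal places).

This is a linear program. Let x1 = servings of peanut butter, x2 = servings of quinoa, x3 = servings of cottage cheese, x4 = servings of broccoli, x5 = servings of eggs.
Minimize 0.2x1 + 0.79x2 + 0.6x3 + 0.59x4 + 0.39x5 with:
  1.8x1 + 6.6x2 + 5x4 ≥ 10.4   (fibre)
  176x1 + 254x2 + 91x3 + 54x4 + 138x5 ≥ 265   (calories)
  103x4 ≥ 85   (vitamin C)
  13x1 + 36x2 + 74x3 + 60x4 + 51x5 ≥ 129   (calcium)
  x1, x2, x3, x4, x5 ≥ 0.
The optimal basis is {peanut butter, broccoli, eggs}; quinoa, cottage cheese drop out. The fibre, calories, calcium requirements are met with equality.
That vertex is x1 = 0.7858, x4 = 1.797, x5 = 0.2149.
Cost = 0.2·0.7858 + 0.59·1.797 + 0.39·0.2149 = 1.3012.

€1.30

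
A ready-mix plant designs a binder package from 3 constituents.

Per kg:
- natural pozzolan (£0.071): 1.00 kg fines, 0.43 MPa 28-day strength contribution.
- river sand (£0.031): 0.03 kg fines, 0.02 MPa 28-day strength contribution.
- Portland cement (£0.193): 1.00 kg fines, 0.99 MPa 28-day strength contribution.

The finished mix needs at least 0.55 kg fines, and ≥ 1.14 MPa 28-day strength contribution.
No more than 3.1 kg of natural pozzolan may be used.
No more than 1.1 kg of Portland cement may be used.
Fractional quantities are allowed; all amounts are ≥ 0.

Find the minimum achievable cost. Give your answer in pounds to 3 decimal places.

£0.188

This is a linear program. Let x1 = kg of natural pozzolan, x2 = kg of river sand, x3 = kg of Portland cement.
min 0.071x1 + 0.031x2 + 0.193x3 with:
  1x1 + 0.03x2 + 1x3 ≥ 0.55   (fines)
  0.43x1 + 0.02x2 + 0.99x3 ≥ 1.14   (28-day strength contribution)
  x1 ≤ 3.1
  x3 ≤ 1.1
  x1, x2, x3 ≥ 0.
At the optimum only natural pozzolan is positive (river sand, Portland cement = 0). There the 28-day strength contribution constraint is tight.
Solving gives x1 = 2.651.
Hence cost = 0.071·2.651 = £0.18822.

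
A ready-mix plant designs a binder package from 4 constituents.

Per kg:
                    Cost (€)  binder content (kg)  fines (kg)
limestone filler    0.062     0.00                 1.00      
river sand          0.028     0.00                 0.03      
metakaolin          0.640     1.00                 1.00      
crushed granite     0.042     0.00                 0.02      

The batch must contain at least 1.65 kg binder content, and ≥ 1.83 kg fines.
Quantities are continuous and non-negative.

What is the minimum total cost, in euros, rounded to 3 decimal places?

Let x1 = kg of limestone filler, x2 = kg of river sand, x3 = kg of metakaolin, x4 = kg of crushed granite.
min 0.062x1 + 0.028x2 + 0.64x3 + 0.042x4 s.t.:
  1x3 ≥ 1.65   (binder content)
  1x1 + 0.03x2 + 1x3 + 0.02x4 ≥ 1.83   (fines)
  x1, x2, x3, x4 ≥ 0.
The cheapest feasible vertex uses only limestone filler, metakaolin; river sand, crushed granite are not used. There the binder content and fines constraints are tight.
That vertex is x1 = 0.18, x3 = 1.65.
Objective = 0.062·0.18 + 0.64·1.65 = 1.06716.

€1.067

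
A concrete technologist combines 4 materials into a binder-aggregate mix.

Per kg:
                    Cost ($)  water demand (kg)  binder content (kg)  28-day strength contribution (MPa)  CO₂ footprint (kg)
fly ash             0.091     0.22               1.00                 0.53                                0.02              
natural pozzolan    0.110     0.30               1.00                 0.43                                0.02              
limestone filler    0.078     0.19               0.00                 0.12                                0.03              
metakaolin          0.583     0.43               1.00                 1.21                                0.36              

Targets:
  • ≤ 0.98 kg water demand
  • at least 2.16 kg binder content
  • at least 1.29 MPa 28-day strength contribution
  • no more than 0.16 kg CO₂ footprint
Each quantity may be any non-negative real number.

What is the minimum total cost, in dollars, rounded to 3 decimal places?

Treat it as an LP. Let x1 = kg of fly ash, x2 = kg of natural pozzolan, x3 = kg of limestone filler, x4 = kg of metakaolin.
Minimize 0.091x1 + 0.11x2 + 0.078x3 + 0.583x4 s.t.:
  0.22x1 + 0.3x2 + 0.19x3 + 0.43x4 ≤ 0.98   (water demand)
  1x1 + 1x2 + 1x4 ≥ 2.16   (binder content)
  0.53x1 + 0.43x2 + 0.12x3 + 1.21x4 ≥ 1.29   (28-day strength contribution)
  0.02x1 + 0.02x2 + 0.03x3 + 0.36x4 ≤ 0.16   (CO₂ footprint)
  x1, x2, x3, x4 ≥ 0.
The cheapest feasible vertex uses only fly ash; natural pozzolan, limestone filler, metakaolin are not used. The 28-day strength contribution requirement is met with equality.
Solving gives x1 = 2.434.
Objective = 0.091·2.434 = 0.22149.

$0.221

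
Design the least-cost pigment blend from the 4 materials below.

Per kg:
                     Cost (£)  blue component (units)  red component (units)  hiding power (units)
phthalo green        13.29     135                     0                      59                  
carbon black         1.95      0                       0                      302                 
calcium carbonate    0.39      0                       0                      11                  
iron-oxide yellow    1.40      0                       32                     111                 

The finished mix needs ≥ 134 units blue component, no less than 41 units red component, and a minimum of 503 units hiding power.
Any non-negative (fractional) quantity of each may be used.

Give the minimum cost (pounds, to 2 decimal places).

£16.94

Let x1 = kg of phthalo green, x2 = kg of carbon black, x3 = kg of calcium carbonate, x4 = kg of iron-oxide yellow.
Minimise 13.29x1 + 1.95x2 + 0.39x3 + 1.4x4 subject to:
  135x1 ≥ 134   (blue component)
  32x4 ≥ 41   (red component)
  59x1 + 302x2 + 11x3 + 111x4 ≥ 503   (hiding power)
  x1, x2, x3, x4 ≥ 0.
At the optimum only phthalo green, carbon black, iron-oxide yellow are positive (calcium carbonate = 0). There the blue component, red component, hiding power constraints are tight.
So phthalo green = 0.9926 kg, carbon black = 1.001 kg, iron-oxide yellow = 1.281 kg.
Total cost: 13.29·0.9926 + 1.95·1.001 + 1.4·1.281 = 16.9370.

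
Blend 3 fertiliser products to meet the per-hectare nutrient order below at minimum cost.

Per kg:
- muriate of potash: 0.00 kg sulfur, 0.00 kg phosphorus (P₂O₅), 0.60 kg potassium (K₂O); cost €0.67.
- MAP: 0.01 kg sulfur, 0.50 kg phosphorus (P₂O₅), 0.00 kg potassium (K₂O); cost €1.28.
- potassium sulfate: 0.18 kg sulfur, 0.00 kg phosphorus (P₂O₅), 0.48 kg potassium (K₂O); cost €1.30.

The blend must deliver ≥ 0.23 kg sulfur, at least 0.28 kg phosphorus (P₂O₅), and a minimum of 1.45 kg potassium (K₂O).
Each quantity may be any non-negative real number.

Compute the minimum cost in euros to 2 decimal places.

Treat it as an LP. Let x1 = kg of muriate of potash, x2 = kg of MAP, x3 = kg of potassium sulfate.
Minimise 0.67x1 + 1.28x2 + 1.3x3 subject to:
  0.01x2 + 0.18x3 ≥ 0.23   (sulfur)
  0.5x2 ≥ 0.28   (phosphorus (P₂O₅))
  0.6x1 + 0.48x3 ≥ 1.45   (potassium (K₂O))
  x1, x2, x3 ≥ 0.
All 3 inputs are positive at the optimum. Binding constraints: sulfur, phosphorus (P₂O₅), potassium (K₂O).
That vertex is x1 = 1.419, x2 = 0.56, x3 = 1.247.
Objective = 0.67·1.419 + 1.28·0.56 + 1.3·1.247 = 3.2886.

€3.29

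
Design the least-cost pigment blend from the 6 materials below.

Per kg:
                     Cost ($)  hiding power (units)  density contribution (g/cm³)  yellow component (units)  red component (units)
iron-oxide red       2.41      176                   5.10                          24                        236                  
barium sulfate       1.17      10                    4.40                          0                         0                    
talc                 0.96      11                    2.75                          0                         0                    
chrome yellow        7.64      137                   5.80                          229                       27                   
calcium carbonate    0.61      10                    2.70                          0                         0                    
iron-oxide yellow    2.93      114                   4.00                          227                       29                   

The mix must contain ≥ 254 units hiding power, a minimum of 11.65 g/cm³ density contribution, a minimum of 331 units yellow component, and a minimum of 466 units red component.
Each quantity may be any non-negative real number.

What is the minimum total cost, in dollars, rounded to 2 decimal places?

$8.09

Set it up as a linear program. Let x1 = kg of iron-oxide red, x2 = kg of barium sulfate, x3 = kg of talc, x4 = kg of chrome yellow, x5 = kg of calcium carbonate, x6 = kg of iron-oxide yellow.
Minimise 2.41x1 + 1.17x2 + 0.96x3 + 7.64x4 + 0.61x5 + 2.93x6 subject to:
  176x1 + 10x2 + 11x3 + 137x4 + 10x5 + 114x6 ≥ 254   (hiding power)
  5.1x1 + 4.4x2 + 2.75x3 + 5.8x4 + 2.7x5 + 4x6 ≥ 11.65   (density contribution)
  24x1 + 229x4 + 227x6 ≥ 331   (yellow component)
  236x1 + 27x4 + 29x6 ≥ 466   (red component)
  x1, x2, x3, x4, x5, x6 ≥ 0.
The cheapest feasible vertex uses only iron-oxide red, iron-oxide yellow; barium sulfate, talc, chrome yellow, calcium carbonate are not used. Binding constraints: yellow component and red component.
Optimal quantities: iron-oxide red = 1.819 kg, iron-oxide yellow = 1.266 kg.
Hence cost = 2.41·1.819 + 2.93·1.266 = $8.0932.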